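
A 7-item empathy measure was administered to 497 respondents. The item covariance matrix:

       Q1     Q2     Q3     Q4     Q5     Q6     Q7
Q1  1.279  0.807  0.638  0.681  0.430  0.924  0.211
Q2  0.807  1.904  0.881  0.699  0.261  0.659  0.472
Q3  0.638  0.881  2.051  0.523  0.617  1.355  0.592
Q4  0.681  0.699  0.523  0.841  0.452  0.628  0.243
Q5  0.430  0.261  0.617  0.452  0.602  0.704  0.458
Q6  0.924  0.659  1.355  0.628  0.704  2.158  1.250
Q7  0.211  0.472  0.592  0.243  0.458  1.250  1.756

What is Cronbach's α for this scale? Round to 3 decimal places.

Cronbach's α = 0.838

sum of item variances = 1.279 + 1.904 + 2.051 + 0.841 + 0.602 + 2.158 + 1.756 = 10.591
Sum of the distinct covariances = 13.485
σ²_T = 10.591 + 2 × 13.485 = 37.561
α = (k/(k−1))·(1 − sum of item variances/σ²_T) = (7/6)·(1 − 10.591/37.561) = 0.838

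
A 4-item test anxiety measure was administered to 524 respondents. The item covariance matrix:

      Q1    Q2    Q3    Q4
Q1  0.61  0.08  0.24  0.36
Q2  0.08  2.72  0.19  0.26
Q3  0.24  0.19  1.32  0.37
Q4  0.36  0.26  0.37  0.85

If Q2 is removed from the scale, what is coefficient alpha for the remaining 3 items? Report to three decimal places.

Remaining items: Q1, Q3, Q4 (k = 3).
sum of item variances = 0.61 + 1.32 + 0.85 = 2.78
σ²_total = 2.78 + 2 × 0.97 = 4.72
α (item deleted) = (3/2)·(1 − 2.78/4.72) = 0.617

coefficient alpha = 0.617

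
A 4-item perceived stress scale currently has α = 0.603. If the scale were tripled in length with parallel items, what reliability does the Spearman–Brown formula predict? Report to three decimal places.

predicted reliability = 0.820

Length factor m = 3
α' = m·α / (1 + (m−1)·α)
   = 3 × 0.603 / (1 + (3 − 1) × 0.603)
   = 1.8090 / 2.2060 = 0.820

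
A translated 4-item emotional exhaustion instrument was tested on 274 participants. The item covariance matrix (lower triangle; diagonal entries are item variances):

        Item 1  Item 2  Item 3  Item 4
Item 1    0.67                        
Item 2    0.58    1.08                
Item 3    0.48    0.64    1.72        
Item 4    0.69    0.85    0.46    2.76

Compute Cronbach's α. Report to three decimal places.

ΣVar(i) = 0.67 + 1.08 + 1.72 + 2.76 = 6.23
Sum of the distinct covariances = 3.70
σ²_T = 6.23 + 2 × 3.70 = 13.63
α = (k/(k−1))·(1 − ΣVar(i)/σ²_T) = (4/3)·(1 − 6.23/13.63) = 0.724

Cronbach's α = 0.724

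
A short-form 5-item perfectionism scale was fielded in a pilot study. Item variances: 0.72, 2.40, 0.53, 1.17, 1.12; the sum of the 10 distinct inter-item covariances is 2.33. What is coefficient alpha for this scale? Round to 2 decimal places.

α = 0.55

ΣVar(i) = 0.72 + 2.40 + 0.53 + 1.17 + 1.12 = 5.94
Sum of distinct covariances = 2.33
σ²_total = ΣVar(i) + 2·Σcov = 5.94 + 2 × 2.33 = 10.60
α = (5/4)·(1 − 5.94/10.60) = 0.55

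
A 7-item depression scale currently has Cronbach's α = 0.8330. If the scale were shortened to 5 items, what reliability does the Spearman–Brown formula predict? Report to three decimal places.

predicted reliability = 0.781

Length factor m = 5/7 = 0.7143
α' = m·α / (1 − (1−m)·α)
   = 5/7 × 0.8330 / (1 − (1 − 5/7) × 0.8330)
   = 0.5950 / 0.7620 = 0.781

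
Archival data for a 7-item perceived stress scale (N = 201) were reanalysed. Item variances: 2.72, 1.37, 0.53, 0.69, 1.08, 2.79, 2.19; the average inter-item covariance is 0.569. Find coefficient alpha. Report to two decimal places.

Σσ²ᵢ = 2.72 + 1.37 + 0.53 + 0.69 + 1.08 + 2.79 + 2.19 = 11.37
Sum of the 21 distinct covariances = 21 × 0.569 = 11.949
total variance = Σσ²ᵢ + 2·Σcov = 11.37 + 2 × 11.949 = 35.268
α = (7/6)·(1 − 11.37/35.268) = 0.79

coefficient alpha = 0.79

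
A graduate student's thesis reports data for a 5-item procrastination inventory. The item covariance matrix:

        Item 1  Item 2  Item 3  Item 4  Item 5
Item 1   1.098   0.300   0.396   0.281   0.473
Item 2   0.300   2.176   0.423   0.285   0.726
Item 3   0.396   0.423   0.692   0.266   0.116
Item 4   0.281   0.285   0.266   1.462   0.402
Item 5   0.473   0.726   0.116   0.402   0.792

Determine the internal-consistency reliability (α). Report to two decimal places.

sum of item variances = 1.098 + 2.176 + 0.692 + 1.462 + 0.792 = 6.220
Sum of off-diagonal covariances = 3.668
σ²_total = 6.220 + 2 × 3.668 = 13.556
α = (k/(k−1))·(1 − sum of item variances/σ²_total) = (5/4)·(1 − 6.220/13.556) = 0.68

α = 0.68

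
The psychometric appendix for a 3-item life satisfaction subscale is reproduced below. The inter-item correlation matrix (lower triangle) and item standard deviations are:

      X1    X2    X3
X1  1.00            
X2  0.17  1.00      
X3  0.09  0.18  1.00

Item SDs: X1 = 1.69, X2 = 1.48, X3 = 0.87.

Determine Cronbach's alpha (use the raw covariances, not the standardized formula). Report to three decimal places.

Σσ²ᵢ = 1.69² + 1.48² + 0.87² = 5.8034
Covariances σ_ij = r_ij · s_i · s_j:
  σ(X1,X2) = 0.17 × 1.69 × 1.48 = 0.4252
  σ(X1,X3) = 0.09 × 1.69 × 0.87 = 0.1323
  σ(X2,X3) = 0.18 × 1.48 × 0.87 = 0.2318
σ²_T = Σσ²ᵢ + 2·Σσ_ij = 5.8034 + 2 × 0.7893 = 7.3820
α = (3/2)·(1 − 5.8034/7.3820) = 0.321

Cronbach's alpha = 0.321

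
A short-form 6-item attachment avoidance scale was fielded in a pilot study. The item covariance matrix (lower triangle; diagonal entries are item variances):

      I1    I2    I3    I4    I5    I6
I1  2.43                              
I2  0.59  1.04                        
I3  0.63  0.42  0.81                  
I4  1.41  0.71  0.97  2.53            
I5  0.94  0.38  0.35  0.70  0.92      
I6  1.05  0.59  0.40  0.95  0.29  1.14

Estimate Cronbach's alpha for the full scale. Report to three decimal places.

Cronbach's alpha = 0.841

ΣVar(i) = 2.43 + 1.04 + 0.81 + 2.53 + 0.92 + 1.14 = 8.87
Sum of the distinct covariances = 10.38
σ²_total = 8.87 + 2 × 10.38 = 29.63
α = (k/(k−1))·(1 − ΣVar(i)/σ²_total) = (6/5)·(1 − 8.87/29.63) = 0.841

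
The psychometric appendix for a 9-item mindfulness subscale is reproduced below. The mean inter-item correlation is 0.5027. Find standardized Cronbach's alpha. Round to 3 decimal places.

standardized Cronbach's alpha = 0.901

Standardized α = k·r̄ / (1 + (k−1)·r̄) = 9 × 0.5027 / (1 + 8 × 0.5027)
  = 4.5243 / 5.0216 = 0.901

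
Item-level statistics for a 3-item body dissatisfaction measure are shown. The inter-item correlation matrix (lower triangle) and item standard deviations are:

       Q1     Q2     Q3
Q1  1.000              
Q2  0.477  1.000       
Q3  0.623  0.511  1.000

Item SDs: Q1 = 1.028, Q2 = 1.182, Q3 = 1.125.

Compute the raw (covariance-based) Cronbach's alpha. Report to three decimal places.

Cronbach's alpha = 0.773

Σσ²ᵢ = 1.028² + 1.182² + 1.125² = 3.7195
Covariances σ_ij = r_ij · s_i · s_j:
  σ(Q1,Q2) = 0.477 × 1.028 × 1.182 = 0.5796
  σ(Q1,Q3) = 0.623 × 1.028 × 1.125 = 0.7205
  σ(Q2,Q3) = 0.511 × 1.182 × 1.125 = 0.6795
σ²_T = Σσ²ᵢ + 2·Σσ_ij = 3.7195 + 2 × 1.9796 = 7.6787
α = (3/2)·(1 − 3.7195/7.6787) = 0.773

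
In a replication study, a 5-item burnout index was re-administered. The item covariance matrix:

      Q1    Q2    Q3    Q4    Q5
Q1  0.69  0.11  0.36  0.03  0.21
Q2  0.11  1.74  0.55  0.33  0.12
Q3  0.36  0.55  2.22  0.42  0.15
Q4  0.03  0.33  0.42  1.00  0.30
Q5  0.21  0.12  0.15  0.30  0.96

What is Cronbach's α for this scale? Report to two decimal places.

Σσᵢ² = 0.69 + 1.74 + 2.22 + 1.00 + 0.96 = 6.61
Σ_{i<j} σ_ij = 2.58
total variance = 6.61 + 2 × 2.58 = 11.77
α = (k/(k−1))·(1 − Σσᵢ²/total variance) = (5/4)·(1 − 6.61/11.77) = 0.55

Cronbach's α = 0.55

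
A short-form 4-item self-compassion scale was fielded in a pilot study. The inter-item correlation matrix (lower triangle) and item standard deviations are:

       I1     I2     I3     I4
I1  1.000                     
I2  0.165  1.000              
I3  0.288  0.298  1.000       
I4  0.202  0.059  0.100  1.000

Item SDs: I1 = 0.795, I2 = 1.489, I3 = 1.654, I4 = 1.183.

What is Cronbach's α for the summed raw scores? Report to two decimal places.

α = 0.45

Σσ²ᵢ = 0.795² + 1.489² + 1.654² + 1.183² = 6.9844
Covariances σ_ij = r_ij · s_i · s_j:
  σ(I1,I2) = 0.165 × 0.795 × 1.489 = 0.1953
  σ(I1,I3) = 0.288 × 0.795 × 1.654 = 0.3787
  σ(I1,I4) = 0.202 × 0.795 × 1.183 = 0.1900
  σ(I2,I3) = 0.298 × 1.489 × 1.654 = 0.7339
  σ(I2,I4) = 0.059 × 1.489 × 1.183 = 0.1039
  σ(I3,I4) = 0.100 × 1.654 × 1.183 = 0.1957
σ²_T = Σσ²ᵢ + 2·Σσ_ij = 6.9844 + 2 × 1.7975 = 10.5794
α = (4/3)·(1 − 6.9844/10.5794) = 0.45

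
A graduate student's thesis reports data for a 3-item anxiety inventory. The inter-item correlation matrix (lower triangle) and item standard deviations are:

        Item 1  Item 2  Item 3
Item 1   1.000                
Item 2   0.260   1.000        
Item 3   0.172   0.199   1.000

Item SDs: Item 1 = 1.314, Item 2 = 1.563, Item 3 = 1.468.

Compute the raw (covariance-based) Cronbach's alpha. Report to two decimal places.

α = 0.44

Σσ²ᵢ = 1.314² + 1.563² + 1.468² = 6.3246
Covariances σ_ij = r_ij · s_i · s_j:
  σ(Item 1,Item 2) = 0.260 × 1.314 × 1.563 = 0.5340
  σ(Item 1,Item 3) = 0.172 × 1.314 × 1.468 = 0.3318
  σ(Item 2,Item 3) = 0.199 × 1.563 × 1.468 = 0.4566
σ²_T = Σσ²ᵢ + 2·Σσ_ij = 6.3246 + 2 × 1.3224 = 8.9694
α = (3/2)·(1 − 6.3246/8.9694) = 0.44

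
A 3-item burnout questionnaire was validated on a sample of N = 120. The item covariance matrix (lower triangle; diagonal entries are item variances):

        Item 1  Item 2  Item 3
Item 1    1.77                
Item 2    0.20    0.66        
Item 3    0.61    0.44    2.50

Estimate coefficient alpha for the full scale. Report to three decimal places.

ΣVar(i) = 1.77 + 0.66 + 2.50 = 4.93
Sum of off-diagonal covariances = 1.25
σ²_total = 4.93 + 2 × 1.25 = 7.43
α = (k/(k−1))·(1 − ΣVar(i)/σ²_total) = (3/2)·(1 − 4.93/7.43) = 0.505

α = 0.505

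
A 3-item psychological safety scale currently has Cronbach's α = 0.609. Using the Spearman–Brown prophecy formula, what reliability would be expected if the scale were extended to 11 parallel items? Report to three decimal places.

predicted reliability = 0.851

Length factor m = 11/3 = 3.6667
α' = m·α / (1 + (m−1)·α)
   = 11/3 × 0.609 / (1 + (11/3 − 1) × 0.609)
   = 2.2330 / 2.6240 = 0.851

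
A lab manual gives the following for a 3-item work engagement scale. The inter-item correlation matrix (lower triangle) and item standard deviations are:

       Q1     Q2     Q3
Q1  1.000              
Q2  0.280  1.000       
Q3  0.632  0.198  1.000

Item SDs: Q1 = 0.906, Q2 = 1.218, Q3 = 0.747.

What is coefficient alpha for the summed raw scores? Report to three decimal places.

coefficient alpha = 0.586

Σσ²ᵢ = 0.906² + 1.218² + 0.747² = 2.8624
Covariances σ_ij = r_ij · s_i · s_j:
  σ(Q1,Q2) = 0.280 × 0.906 × 1.218 = 0.3090
  σ(Q1,Q3) = 0.632 × 0.906 × 0.747 = 0.4277
  σ(Q2,Q3) = 0.198 × 1.218 × 0.747 = 0.1801
σ²_T = Σσ²ᵢ + 2·Σσ_ij = 2.8624 + 2 × 0.9168 = 4.6960
α = (3/2)·(1 − 2.8624/4.6960) = 0.586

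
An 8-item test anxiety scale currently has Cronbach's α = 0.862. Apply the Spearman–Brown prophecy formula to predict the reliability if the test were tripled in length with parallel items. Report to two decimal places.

Length factor m = 3
α' = m·α / (1 + (m−1)·α)
   = 3 × 0.862 / (1 + (3 − 1) × 0.862)
   = 2.5860 / 2.7240 = 0.95

predicted reliability = 0.95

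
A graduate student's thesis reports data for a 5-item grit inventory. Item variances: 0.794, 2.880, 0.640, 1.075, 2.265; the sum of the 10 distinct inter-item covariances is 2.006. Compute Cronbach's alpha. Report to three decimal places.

Σσᵢ² = 0.794 + 2.880 + 0.640 + 1.075 + 2.265 = 7.654
Sum of distinct covariances = 2.006
Var(T) = Σσᵢ² + 2·Σcov = 7.654 + 2 × 2.006 = 11.666
α = (5/4)·(1 − 7.654/11.666) = 0.430

Cronbach's alpha = 0.430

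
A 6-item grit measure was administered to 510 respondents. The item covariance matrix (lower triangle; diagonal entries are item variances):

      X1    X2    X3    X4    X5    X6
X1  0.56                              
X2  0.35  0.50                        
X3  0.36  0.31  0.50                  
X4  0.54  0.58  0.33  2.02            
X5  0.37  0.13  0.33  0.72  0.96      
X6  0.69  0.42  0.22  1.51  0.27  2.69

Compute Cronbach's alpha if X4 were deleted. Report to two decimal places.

Remaining items: X1, X2, X3, X5, X6 (k = 5).
sum of item variances = 0.56 + 0.50 + 0.50 + 0.96 + 2.69 = 5.21
Var(T) = 5.21 + 2 × 3.45 = 12.11
α (item deleted) = (5/4)·(1 − 5.21/12.11) = 0.71

Cronbach's alpha = 0.71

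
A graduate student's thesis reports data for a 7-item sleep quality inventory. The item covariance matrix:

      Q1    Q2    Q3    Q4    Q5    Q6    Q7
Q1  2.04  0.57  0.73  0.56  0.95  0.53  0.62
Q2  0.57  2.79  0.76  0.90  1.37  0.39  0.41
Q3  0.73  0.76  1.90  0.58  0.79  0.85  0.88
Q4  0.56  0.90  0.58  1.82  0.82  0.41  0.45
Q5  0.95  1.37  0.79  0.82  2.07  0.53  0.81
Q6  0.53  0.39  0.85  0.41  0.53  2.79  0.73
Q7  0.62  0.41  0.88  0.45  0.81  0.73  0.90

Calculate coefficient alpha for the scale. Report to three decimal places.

α = 0.784

sum of item variances = 2.04 + 2.79 + 1.90 + 1.82 + 2.07 + 2.79 + 0.90 = 14.31
Sum of the distinct covariances = 14.64
σ²_total = 14.31 + 2 × 14.64 = 43.59
α = (k/(k−1))·(1 − sum of item variances/σ²_total) = (7/6)·(1 − 14.31/43.59) = 0.784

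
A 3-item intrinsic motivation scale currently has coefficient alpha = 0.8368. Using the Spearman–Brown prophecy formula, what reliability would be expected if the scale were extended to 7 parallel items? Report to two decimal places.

Length factor m = 7/3 = 2.3333
α' = m·α / (1 + (m−1)·α)
   = 7/3 × 0.8368 / (1 + (7/3 − 1) × 0.8368)
   = 1.9525 / 2.1157 = 0.92

predicted reliability = 0.92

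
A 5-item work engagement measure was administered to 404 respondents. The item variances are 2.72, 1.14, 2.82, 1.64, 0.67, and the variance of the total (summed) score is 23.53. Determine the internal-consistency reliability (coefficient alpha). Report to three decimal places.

sum of item variances = 2.72 + 1.14 + 2.82 + 1.64 + 0.67 = 8.99
α = (k/(k−1))·(1 − sum of item variances/Var(T)) = (5/4)·(1 − 8.99/23.53) = 0.772

α = 0.772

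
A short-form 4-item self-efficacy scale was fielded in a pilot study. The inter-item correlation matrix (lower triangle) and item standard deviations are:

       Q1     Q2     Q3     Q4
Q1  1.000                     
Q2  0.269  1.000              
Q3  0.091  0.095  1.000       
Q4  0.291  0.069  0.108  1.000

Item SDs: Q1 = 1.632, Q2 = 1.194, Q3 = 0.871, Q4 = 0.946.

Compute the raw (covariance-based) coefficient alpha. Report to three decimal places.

Σσ²ᵢ = 1.632² + 1.194² + 0.871² + 0.946² = 5.7426
Covariances σ_ij = r_ij · s_i · s_j:
  σ(Q1,Q2) = 0.269 × 1.632 × 1.194 = 0.5242
  σ(Q1,Q3) = 0.091 × 1.632 × 0.871 = 0.1294
  σ(Q1,Q4) = 0.291 × 1.632 × 0.946 = 0.4493
  σ(Q2,Q3) = 0.095 × 1.194 × 0.871 = 0.0988
  σ(Q2,Q4) = 0.069 × 1.194 × 0.946 = 0.0779
  σ(Q3,Q4) = 0.108 × 0.871 × 0.946 = 0.0890
σ²_T = Σσ²ᵢ + 2·Σσ_ij = 5.7426 + 2 × 1.3686 = 8.4798
α = (4/3)·(1 − 5.7426/8.4798) = 0.430

α = 0.430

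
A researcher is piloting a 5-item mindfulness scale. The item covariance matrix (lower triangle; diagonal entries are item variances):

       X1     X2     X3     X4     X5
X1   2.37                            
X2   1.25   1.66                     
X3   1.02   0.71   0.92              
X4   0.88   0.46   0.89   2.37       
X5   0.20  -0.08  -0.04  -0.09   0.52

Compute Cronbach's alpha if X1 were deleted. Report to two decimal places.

Remaining items: X2, X3, X4, X5 (k = 4).
Σσ²ᵢ = 1.66 + 0.92 + 2.37 + 0.52 = 5.47
σ²_total = 5.47 + 2 × 1.85 = 9.17
α (item deleted) = (4/3)·(1 − 5.47/9.17) = 0.54

Cronbach's alpha = 0.54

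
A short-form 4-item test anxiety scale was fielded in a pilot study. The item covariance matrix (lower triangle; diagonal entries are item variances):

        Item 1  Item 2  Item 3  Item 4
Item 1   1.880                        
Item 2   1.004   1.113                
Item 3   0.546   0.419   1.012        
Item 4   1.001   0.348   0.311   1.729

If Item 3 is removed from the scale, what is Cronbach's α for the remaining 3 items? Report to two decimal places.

Remaining items: Item 1, Item 2, Item 4 (k = 3).
Σσ²ᵢ = 1.880 + 1.113 + 1.729 = 4.722
Var(T) = 4.722 + 2 × 2.353 = 9.428
α (item deleted) = (3/2)·(1 − 4.722/9.428) = 0.75

Cronbach's α = 0.75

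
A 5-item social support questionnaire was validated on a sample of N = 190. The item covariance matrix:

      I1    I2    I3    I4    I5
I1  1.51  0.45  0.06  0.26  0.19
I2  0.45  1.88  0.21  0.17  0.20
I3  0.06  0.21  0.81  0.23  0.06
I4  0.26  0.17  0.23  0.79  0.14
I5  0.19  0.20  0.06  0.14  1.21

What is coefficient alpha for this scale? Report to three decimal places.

Σσ²ᵢ = 1.51 + 1.88 + 0.81 + 0.79 + 1.21 = 6.20
Sum of off-diagonal covariances = 1.97
total variance = 6.20 + 2 × 1.97 = 10.14
α = (k/(k−1))·(1 − Σσ²ᵢ/total variance) = (5/4)·(1 − 6.20/10.14) = 0.486

α = 0.486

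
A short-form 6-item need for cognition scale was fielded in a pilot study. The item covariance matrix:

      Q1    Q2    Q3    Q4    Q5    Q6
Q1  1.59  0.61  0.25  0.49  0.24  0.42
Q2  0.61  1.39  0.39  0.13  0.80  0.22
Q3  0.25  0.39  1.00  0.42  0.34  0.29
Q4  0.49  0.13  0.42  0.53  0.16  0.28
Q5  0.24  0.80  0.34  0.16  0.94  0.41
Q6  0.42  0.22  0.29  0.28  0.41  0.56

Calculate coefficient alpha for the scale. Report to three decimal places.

α = 0.774

Σσᵢ² = 1.59 + 1.39 + 1.00 + 0.53 + 0.94 + 0.56 = 6.01
Sum of the distinct covariances = 5.45
σ²_total = 6.01 + 2 × 5.45 = 16.91
α = (k/(k−1))·(1 − Σσᵢ²/σ²_total) = (6/5)·(1 − 6.01/16.91) = 0.774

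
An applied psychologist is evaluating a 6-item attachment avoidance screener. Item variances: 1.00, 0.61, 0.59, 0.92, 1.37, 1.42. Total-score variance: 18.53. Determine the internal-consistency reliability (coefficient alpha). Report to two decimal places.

coefficient alpha = 0.82

Σσ²ᵢ = 1.00 + 0.61 + 0.59 + 0.92 + 1.37 + 1.42 = 5.91
α = (k/(k−1))·(1 − Σσ²ᵢ/total variance) = (6/5)·(1 − 5.91/18.53) = 0.82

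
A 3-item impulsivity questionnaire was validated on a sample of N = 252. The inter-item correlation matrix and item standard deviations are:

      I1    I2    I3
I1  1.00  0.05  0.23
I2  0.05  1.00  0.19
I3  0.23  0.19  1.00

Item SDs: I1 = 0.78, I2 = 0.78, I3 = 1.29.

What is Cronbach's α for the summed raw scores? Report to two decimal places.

Σσ²ᵢ = 0.78² + 0.78² + 1.29² = 2.8809
Covariances σ_ij = r_ij · s_i · s_j:
  σ(I1,I2) = 0.05 × 0.78 × 0.78 = 0.0304
  σ(I1,I3) = 0.23 × 0.78 × 1.29 = 0.2314
  σ(I2,I3) = 0.19 × 0.78 × 1.29 = 0.1912
σ²_T = Σσ²ᵢ + 2·Σσ_ij = 2.8809 + 2 × 0.4530 = 3.7869
α = (3/2)·(1 − 2.8809/3.7869) = 0.36

α = 0.36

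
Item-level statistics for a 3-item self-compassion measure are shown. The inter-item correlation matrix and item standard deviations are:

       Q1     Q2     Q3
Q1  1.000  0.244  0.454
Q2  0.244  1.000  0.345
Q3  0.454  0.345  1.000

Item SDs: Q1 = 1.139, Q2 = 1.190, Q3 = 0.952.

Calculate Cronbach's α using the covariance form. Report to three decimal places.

Cronbach's α = 0.602

Σσ²ᵢ = 1.139² + 1.190² + 0.952² = 3.6197
Covariances σ_ij = r_ij · s_i · s_j:
  σ(Q1,Q2) = 0.244 × 1.139 × 1.190 = 0.3307
  σ(Q1,Q3) = 0.454 × 1.139 × 0.952 = 0.4923
  σ(Q2,Q3) = 0.345 × 1.190 × 0.952 = 0.3908
σ²_T = Σσ²ᵢ + 2·Σσ_ij = 3.6197 + 2 × 1.2138 = 6.0473
α = (3/2)·(1 − 3.6197/6.0473) = 0.602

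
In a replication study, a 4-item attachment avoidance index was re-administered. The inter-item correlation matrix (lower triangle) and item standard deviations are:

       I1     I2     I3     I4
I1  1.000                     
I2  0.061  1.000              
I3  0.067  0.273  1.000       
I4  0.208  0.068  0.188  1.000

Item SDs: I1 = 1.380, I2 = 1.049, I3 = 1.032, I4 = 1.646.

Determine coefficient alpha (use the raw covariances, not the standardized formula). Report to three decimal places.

α = 0.387

Σσ²ᵢ = 1.380² + 1.049² + 1.032² + 1.646² = 6.7791
Covariances σ_ij = r_ij · s_i · s_j:
  σ(I1,I2) = 0.061 × 1.380 × 1.049 = 0.0883
  σ(I1,I3) = 0.067 × 1.380 × 1.032 = 0.0954
  σ(I1,I4) = 0.208 × 1.380 × 1.646 = 0.4725
  σ(I2,I3) = 0.273 × 1.049 × 1.032 = 0.2955
  σ(I2,I4) = 0.068 × 1.049 × 1.646 = 0.1174
  σ(I3,I4) = 0.188 × 1.032 × 1.646 = 0.3194
σ²_T = Σσ²ᵢ + 2·Σσ_ij = 6.7791 + 2 × 1.3885 = 9.5561
α = (4/3)·(1 − 6.7791/9.5561) = 0.387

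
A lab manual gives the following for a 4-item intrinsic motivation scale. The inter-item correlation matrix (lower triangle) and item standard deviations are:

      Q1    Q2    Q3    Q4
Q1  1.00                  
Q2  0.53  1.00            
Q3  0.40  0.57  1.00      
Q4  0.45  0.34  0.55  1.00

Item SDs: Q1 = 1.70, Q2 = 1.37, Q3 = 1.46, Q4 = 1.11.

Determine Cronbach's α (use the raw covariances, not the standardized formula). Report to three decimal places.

Cronbach's α = 0.774

Σσ²ᵢ = 1.70² + 1.37² + 1.46² + 1.11² = 8.1306
Covariances σ_ij = r_ij · s_i · s_j:
  σ(Q1,Q2) = 0.53 × 1.70 × 1.37 = 1.2344
  σ(Q1,Q3) = 0.40 × 1.70 × 1.46 = 0.9928
  σ(Q1,Q4) = 0.45 × 1.70 × 1.11 = 0.8492
  σ(Q2,Q3) = 0.57 × 1.37 × 1.46 = 1.1401
  σ(Q2,Q4) = 0.34 × 1.37 × 1.11 = 0.5170
  σ(Q3,Q4) = 0.55 × 1.46 × 1.11 = 0.8913
σ²_T = Σσ²ᵢ + 2·Σσ_ij = 8.1306 + 2 × 5.6248 = 19.3802
α = (4/3)·(1 − 8.1306/19.3802) = 0.774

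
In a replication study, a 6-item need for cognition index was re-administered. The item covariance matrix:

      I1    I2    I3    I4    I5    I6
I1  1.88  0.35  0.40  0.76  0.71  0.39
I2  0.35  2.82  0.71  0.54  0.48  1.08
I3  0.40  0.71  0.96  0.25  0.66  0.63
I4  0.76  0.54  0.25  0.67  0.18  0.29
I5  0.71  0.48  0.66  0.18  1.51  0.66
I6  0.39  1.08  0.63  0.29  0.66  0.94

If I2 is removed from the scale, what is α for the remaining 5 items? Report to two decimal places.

Remaining items: I1, I3, I4, I5, I6 (k = 5).
Σσᵢ² = 1.88 + 0.96 + 0.67 + 1.51 + 0.94 = 5.96
σ²_T = 5.96 + 2 × 4.93 = 15.82
α (item deleted) = (5/4)·(1 − 5.96/15.82) = 0.78

α = 0.78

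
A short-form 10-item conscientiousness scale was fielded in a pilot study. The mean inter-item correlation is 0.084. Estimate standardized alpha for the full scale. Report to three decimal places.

Standardized α = k·r̄ / (1 + (k−1)·r̄) = 10 × 0.084 / (1 + 9 × 0.084)
  = 0.8400 / 1.7560 = 0.478

α = 0.478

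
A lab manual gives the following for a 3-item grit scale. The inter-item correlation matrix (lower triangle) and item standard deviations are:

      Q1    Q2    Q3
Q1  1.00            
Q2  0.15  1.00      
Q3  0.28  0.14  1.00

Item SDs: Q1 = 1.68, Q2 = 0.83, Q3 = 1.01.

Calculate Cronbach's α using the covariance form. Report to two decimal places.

α = 0.39

Σσ²ᵢ = 1.68² + 0.83² + 1.01² = 4.5314
Covariances σ_ij = r_ij · s_i · s_j:
  σ(Q1,Q2) = 0.15 × 1.68 × 0.83 = 0.2092
  σ(Q1,Q3) = 0.28 × 1.68 × 1.01 = 0.4751
  σ(Q2,Q3) = 0.14 × 0.83 × 1.01 = 0.1174
σ²_T = Σσ²ᵢ + 2·Σσ_ij = 4.5314 + 2 × 0.8017 = 6.1348
α = (3/2)·(1 − 4.5314/6.1348) = 0.39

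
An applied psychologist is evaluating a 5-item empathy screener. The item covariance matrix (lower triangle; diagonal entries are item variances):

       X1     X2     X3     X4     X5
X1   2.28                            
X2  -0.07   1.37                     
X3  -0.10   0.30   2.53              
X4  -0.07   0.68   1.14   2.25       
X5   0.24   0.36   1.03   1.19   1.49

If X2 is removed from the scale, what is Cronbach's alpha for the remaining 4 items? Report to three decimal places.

Remaining items: X1, X3, X4, X5 (k = 4).
sum of item variances = 2.28 + 2.53 + 2.25 + 1.49 = 8.55
σ²_T = 8.55 + 2 × 3.43 = 15.41
α (item deleted) = (4/3)·(1 − 8.55/15.41) = 0.594

Cronbach's alpha = 0.594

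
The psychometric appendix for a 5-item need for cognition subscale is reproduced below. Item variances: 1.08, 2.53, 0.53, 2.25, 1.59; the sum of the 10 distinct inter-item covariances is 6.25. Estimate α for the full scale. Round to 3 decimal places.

α = 0.763

ΣVar(i) = 1.08 + 2.53 + 0.53 + 2.25 + 1.59 = 7.98
Sum of distinct covariances = 6.25
Var(T) = ΣVar(i) + 2·Σcov = 7.98 + 2 × 6.25 = 20.48
α = (5/4)·(1 − 7.98/20.48) = 0.763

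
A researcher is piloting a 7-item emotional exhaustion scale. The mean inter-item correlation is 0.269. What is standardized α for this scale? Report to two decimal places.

Standardized α = k·r̄ / (1 + (k−1)·r̄) = 7 × 0.269 / (1 + 6 × 0.269)
  = 1.8830 / 2.6140 = 0.72

standardized α = 0.72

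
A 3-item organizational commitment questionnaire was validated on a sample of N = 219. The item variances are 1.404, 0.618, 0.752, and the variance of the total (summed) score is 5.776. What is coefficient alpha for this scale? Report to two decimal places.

coefficient alpha = 0.78

Σσᵢ² = 1.404 + 0.618 + 0.752 = 2.774
α = (k/(k−1))·(1 − Σσᵢ²/Var(T)) = (3/2)·(1 − 2.774/5.776) = 0.78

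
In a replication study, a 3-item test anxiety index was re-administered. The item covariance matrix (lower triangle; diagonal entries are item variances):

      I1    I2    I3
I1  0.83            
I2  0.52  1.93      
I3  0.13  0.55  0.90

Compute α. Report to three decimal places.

α = 0.594

Σσ²ᵢ = 0.83 + 1.93 + 0.90 = 3.66
Sum of off-diagonal covariances = 1.20
σ²_total = 3.66 + 2 × 1.20 = 6.06
α = (k/(k−1))·(1 − Σσ²ᵢ/σ²_total) = (3/2)·(1 − 3.66/6.06) = 0.594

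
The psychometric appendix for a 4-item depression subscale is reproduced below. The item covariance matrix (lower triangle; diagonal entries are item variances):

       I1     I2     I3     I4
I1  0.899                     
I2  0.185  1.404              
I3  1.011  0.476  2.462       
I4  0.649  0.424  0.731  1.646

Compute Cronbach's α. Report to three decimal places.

Σσᵢ² = 0.899 + 1.404 + 2.462 + 1.646 = 6.411
Σ_{i<j} σ_ij = 3.476
σ²_T = 6.411 + 2 × 3.476 = 13.363
α = (k/(k−1))·(1 − Σσᵢ²/σ²_T) = (4/3)·(1 − 6.411/13.363) = 0.694

α = 0.694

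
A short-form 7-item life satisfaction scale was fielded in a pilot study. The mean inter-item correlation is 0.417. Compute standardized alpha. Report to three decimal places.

α = 0.834

Standardized α = k·r̄ / (1 + (k−1)·r̄) = 7 × 0.417 / (1 + 6 × 0.417)
  = 2.9190 / 3.5020 = 0.834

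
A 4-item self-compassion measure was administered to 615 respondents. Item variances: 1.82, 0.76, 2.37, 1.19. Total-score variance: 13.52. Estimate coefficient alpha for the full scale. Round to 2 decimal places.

sum of item variances = 1.82 + 0.76 + 2.37 + 1.19 = 6.14
α = (k/(k−1))·(1 − sum of item variances/σ²_T) = (4/3)·(1 − 6.14/13.52) = 0.73

α = 0.73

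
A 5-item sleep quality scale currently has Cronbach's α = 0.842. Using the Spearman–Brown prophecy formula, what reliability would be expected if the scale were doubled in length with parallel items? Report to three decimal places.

predicted reliability = 0.914

Length factor m = 2
α' = m·α / (1 + (m−1)·α)
   = 2 × 0.842 / (1 + (2 − 1) × 0.842)
   = 1.6840 / 1.8420 = 0.914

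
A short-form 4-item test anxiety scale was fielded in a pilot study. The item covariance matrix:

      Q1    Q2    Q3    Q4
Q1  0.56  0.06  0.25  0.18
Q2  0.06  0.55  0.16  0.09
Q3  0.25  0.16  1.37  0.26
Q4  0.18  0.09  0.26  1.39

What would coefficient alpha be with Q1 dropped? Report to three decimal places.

α = 0.353

Remaining items: Q2, Q3, Q4 (k = 3).
sum of item variances = 0.55 + 1.37 + 1.39 = 3.31
total variance = 3.31 + 2 × 0.51 = 4.33
α (item deleted) = (3/2)·(1 − 3.31/4.33) = 0.353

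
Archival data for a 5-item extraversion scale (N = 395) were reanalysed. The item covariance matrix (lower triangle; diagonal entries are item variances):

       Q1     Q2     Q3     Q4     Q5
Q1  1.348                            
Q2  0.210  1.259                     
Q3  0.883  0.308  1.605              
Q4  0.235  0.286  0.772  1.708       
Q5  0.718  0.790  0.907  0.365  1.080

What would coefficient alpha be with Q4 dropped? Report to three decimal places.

coefficient alpha = 0.787

Remaining items: Q1, Q2, Q3, Q5 (k = 4).
Σσᵢ² = 1.348 + 1.259 + 1.605 + 1.080 = 5.292
σ²_total = 5.292 + 2 × 3.816 = 12.924
α (item deleted) = (4/3)·(1 − 5.292/12.924) = 0.787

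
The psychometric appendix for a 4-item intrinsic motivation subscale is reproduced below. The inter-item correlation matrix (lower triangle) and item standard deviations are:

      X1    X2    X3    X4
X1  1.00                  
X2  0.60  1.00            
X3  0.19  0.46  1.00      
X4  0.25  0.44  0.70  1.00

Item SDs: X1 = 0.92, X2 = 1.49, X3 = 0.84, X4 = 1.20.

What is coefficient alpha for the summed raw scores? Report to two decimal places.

α = 0.75

Σσ²ᵢ = 0.92² + 1.49² + 0.84² + 1.20² = 5.2121
Covariances σ_ij = r_ij · s_i · s_j:
  σ(X1,X2) = 0.60 × 0.92 × 1.49 = 0.8225
  σ(X1,X3) = 0.19 × 0.92 × 0.84 = 0.1468
  σ(X1,X4) = 0.25 × 0.92 × 1.20 = 0.2760
  σ(X2,X3) = 0.46 × 1.49 × 0.84 = 0.5757
  σ(X2,X4) = 0.44 × 1.49 × 1.20 = 0.7867
  σ(X3,X4) = 0.70 × 0.84 × 1.20 = 0.7056
σ²_T = Σσ²ᵢ + 2·Σσ_ij = 5.2121 + 2 × 3.3133 = 11.8387
α = (4/3)·(1 − 5.2121/11.8387) = 0.75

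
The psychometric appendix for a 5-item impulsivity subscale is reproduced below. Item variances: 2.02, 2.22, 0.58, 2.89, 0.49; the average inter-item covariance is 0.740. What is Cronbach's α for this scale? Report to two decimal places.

α = 0.80

Σσ²ᵢ = 2.02 + 2.22 + 0.58 + 2.89 + 0.49 = 8.20
Sum of the 10 distinct covariances = 10 × 0.740 = 7.400
total variance = Σσ²ᵢ + 2·Σcov = 8.20 + 2 × 7.400 = 23.000
α = (5/4)·(1 − 8.20/23.000) = 0.80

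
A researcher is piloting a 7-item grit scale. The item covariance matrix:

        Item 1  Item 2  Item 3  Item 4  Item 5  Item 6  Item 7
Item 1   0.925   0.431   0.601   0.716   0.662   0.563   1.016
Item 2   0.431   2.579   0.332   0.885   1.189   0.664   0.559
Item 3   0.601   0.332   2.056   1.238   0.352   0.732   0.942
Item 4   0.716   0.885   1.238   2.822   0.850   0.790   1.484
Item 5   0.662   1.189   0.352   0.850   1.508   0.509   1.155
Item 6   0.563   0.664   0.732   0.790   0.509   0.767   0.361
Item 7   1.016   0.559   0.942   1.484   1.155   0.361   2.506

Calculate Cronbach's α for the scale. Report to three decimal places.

Σσᵢ² = 0.925 + 2.579 + 2.056 + 2.822 + 1.508 + 0.767 + 2.506 = 13.163
Sum of the distinct covariances = 16.031
Var(T) = 13.163 + 2 × 16.031 = 45.225
α = (k/(k−1))·(1 − Σσᵢ²/Var(T)) = (7/6)·(1 − 13.163/45.225) = 0.827

α = 0.827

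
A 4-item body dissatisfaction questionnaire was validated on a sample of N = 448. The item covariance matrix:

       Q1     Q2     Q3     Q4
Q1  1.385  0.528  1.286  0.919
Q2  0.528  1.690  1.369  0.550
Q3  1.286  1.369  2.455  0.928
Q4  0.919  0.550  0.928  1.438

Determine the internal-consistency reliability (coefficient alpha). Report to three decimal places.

Σσᵢ² = 1.385 + 1.690 + 2.455 + 1.438 = 6.968
Σ_{i<j} σ_ij = 5.580
σ²_T = 6.968 + 2 × 5.580 = 18.128
α = (k/(k−1))·(1 − Σσᵢ²/σ²_T) = (4/3)·(1 − 6.968/18.128) = 0.821

coefficient alpha = 0.821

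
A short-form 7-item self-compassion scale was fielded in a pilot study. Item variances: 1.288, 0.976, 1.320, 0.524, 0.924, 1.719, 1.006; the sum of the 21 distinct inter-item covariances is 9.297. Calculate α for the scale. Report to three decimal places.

Σσᵢ² = 1.288 + 0.976 + 1.320 + 0.524 + 0.924 + 1.719 + 1.006 = 7.757
Sum of distinct covariances = 9.297
Var(T) = Σσᵢ² + 2·Σcov = 7.757 + 2 × 9.297 = 26.351
α = (7/6)·(1 − 7.757/26.351) = 0.823

α = 0.823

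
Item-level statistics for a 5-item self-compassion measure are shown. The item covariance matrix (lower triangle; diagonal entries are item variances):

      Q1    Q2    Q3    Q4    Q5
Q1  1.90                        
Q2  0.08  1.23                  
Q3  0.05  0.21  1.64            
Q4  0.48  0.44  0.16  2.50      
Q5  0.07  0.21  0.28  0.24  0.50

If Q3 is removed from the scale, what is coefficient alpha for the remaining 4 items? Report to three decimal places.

α = 0.442

Remaining items: Q1, Q2, Q4, Q5 (k = 4).
ΣVar(i) = 1.90 + 1.23 + 2.50 + 0.50 = 6.13
total variance = 6.13 + 2 × 1.52 = 9.17
α (item deleted) = (4/3)·(1 − 6.13/9.17) = 0.442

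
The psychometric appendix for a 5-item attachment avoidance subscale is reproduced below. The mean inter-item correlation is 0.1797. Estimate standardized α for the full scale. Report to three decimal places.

standardized α = 0.523

Standardized α = k·r̄ / (1 + (k−1)·r̄) = 5 × 0.1797 / (1 + 4 × 0.1797)
  = 0.8985 / 1.7188 = 0.523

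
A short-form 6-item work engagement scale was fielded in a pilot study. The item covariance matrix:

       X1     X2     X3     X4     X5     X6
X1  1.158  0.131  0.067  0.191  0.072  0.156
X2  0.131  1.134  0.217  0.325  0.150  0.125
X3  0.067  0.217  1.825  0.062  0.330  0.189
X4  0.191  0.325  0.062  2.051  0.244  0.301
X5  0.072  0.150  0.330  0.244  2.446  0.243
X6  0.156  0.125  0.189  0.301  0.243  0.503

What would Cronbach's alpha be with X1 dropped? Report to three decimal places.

Cronbach's alpha = 0.443

Remaining items: X2, X3, X4, X5, X6 (k = 5).
sum of item variances = 1.134 + 1.825 + 2.051 + 2.446 + 0.503 = 7.959
Var(T) = 7.959 + 2 × 2.186 = 12.331
α (item deleted) = (5/4)·(1 − 7.959/12.331) = 0.443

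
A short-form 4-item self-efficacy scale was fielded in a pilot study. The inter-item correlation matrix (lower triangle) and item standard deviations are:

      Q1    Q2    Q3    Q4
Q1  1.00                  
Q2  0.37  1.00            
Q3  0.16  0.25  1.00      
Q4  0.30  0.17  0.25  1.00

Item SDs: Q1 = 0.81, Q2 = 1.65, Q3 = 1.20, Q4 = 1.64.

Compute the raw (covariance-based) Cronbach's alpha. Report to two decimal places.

Σσ²ᵢ = 0.81² + 1.65² + 1.20² + 1.64² = 7.5082
Covariances σ_ij = r_ij · s_i · s_j:
  σ(Q1,Q2) = 0.37 × 0.81 × 1.65 = 0.4945
  σ(Q1,Q3) = 0.16 × 0.81 × 1.20 = 0.1555
  σ(Q1,Q4) = 0.30 × 0.81 × 1.64 = 0.3985
  σ(Q2,Q3) = 0.25 × 1.65 × 1.20 = 0.4950
  σ(Q2,Q4) = 0.17 × 1.65 × 1.64 = 0.4600
  σ(Q3,Q4) = 0.25 × 1.20 × 1.64 = 0.4920
σ²_T = Σσ²ᵢ + 2·Σσ_ij = 7.5082 + 2 × 2.4955 = 12.4992
α = (4/3)·(1 − 7.5082/12.4992) = 0.53

Cronbach's alpha = 0.53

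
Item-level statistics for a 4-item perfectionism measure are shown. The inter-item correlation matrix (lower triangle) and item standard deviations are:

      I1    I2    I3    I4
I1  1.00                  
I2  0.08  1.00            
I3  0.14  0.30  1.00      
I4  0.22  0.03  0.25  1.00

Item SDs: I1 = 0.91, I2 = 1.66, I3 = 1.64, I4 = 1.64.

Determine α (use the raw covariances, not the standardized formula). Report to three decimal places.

α = 0.443

Σσ²ᵢ = 0.91² + 1.66² + 1.64² + 1.64² = 8.9629
Covariances σ_ij = r_ij · s_i · s_j:
  σ(I1,I2) = 0.08 × 0.91 × 1.66 = 0.1208
  σ(I1,I3) = 0.14 × 0.91 × 1.64 = 0.2089
  σ(I1,I4) = 0.22 × 0.91 × 1.64 = 0.3283
  σ(I2,I3) = 0.30 × 1.66 × 1.64 = 0.8167
  σ(I2,I4) = 0.03 × 1.66 × 1.64 = 0.0817
  σ(I3,I4) = 0.25 × 1.64 × 1.64 = 0.6724
σ²_T = Σσ²ᵢ + 2·Σσ_ij = 8.9629 + 2 × 2.2288 = 13.4205
α = (4/3)·(1 − 8.9629/13.4205) = 0.443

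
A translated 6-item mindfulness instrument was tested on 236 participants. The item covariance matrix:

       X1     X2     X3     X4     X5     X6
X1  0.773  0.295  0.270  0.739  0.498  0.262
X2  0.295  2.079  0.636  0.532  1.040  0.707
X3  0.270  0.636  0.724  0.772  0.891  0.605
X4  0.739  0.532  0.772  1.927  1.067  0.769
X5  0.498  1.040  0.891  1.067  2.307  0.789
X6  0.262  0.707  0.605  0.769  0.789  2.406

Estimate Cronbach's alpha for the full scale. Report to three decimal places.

Cronbach's alpha = 0.791

ΣVar(i) = 0.773 + 2.079 + 0.724 + 1.927 + 2.307 + 2.406 = 10.216
Sum of off-diagonal covariances = 9.872
σ²_T = 10.216 + 2 × 9.872 = 29.960
α = (k/(k−1))·(1 − ΣVar(i)/σ²_T) = (6/5)·(1 − 10.216/29.960) = 0.791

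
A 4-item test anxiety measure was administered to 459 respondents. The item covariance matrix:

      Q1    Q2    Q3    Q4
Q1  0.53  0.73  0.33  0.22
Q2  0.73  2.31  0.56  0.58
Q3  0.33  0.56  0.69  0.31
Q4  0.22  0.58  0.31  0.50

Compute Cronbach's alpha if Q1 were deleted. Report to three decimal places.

α = 0.680

Remaining items: Q2, Q3, Q4 (k = 3).
Σσᵢ² = 2.31 + 0.69 + 0.50 = 3.50
total variance = 3.50 + 2 × 1.45 = 6.40
α (item deleted) = (3/2)·(1 − 3.50/6.40) = 0.680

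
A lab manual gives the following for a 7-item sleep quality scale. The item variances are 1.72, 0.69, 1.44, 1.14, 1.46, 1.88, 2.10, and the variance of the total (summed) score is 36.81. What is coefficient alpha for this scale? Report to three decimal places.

Σσ²ᵢ = 1.72 + 0.69 + 1.44 + 1.14 + 1.46 + 1.88 + 2.10 = 10.43
α = (k/(k−1))·(1 − Σσ²ᵢ/σ²_T) = (7/6)·(1 − 10.43/36.81) = 0.836

coefficient alpha = 0.836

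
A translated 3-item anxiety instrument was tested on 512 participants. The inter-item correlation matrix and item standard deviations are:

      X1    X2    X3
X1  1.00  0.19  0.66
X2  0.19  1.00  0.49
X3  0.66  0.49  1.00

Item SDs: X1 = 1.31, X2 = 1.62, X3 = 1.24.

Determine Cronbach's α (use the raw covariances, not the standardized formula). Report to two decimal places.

α = 0.68

Σσ²ᵢ = 1.31² + 1.62² + 1.24² = 5.8781
Covariances σ_ij = r_ij · s_i · s_j:
  σ(X1,X2) = 0.19 × 1.31 × 1.62 = 0.4032
  σ(X1,X3) = 0.66 × 1.31 × 1.24 = 1.0721
  σ(X2,X3) = 0.49 × 1.62 × 1.24 = 0.9843
σ²_T = Σσ²ᵢ + 2·Σσ_ij = 5.8781 + 2 × 2.4596 = 10.7973
α = (3/2)·(1 − 5.8781/10.7973) = 0.68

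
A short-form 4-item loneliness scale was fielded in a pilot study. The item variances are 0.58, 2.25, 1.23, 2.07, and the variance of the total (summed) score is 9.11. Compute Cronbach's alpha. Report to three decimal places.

sum of item variances = 0.58 + 2.25 + 1.23 + 2.07 = 6.13
α = (k/(k−1))·(1 − sum of item variances/total variance) = (4/3)·(1 − 6.13/9.11) = 0.436

Cronbach's alpha = 0.436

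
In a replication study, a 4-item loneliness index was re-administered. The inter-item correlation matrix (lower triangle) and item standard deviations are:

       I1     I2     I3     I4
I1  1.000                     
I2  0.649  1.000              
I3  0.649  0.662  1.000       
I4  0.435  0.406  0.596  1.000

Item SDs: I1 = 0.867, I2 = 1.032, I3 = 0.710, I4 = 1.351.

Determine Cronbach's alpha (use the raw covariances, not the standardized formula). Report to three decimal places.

Σσ²ᵢ = 0.867² + 1.032² + 0.710² + 1.351² = 4.1460
Covariances σ_ij = r_ij · s_i · s_j:
  σ(I1,I2) = 0.649 × 0.867 × 1.032 = 0.5807
  σ(I1,I3) = 0.649 × 0.867 × 0.710 = 0.3995
  σ(I1,I4) = 0.435 × 0.867 × 1.351 = 0.5095
  σ(I2,I3) = 0.662 × 1.032 × 0.710 = 0.4851
  σ(I2,I4) = 0.406 × 1.032 × 1.351 = 0.5661
  σ(I3,I4) = 0.596 × 0.710 × 1.351 = 0.5717
σ²_T = Σσ²ᵢ + 2·Σσ_ij = 4.1460 + 2 × 3.1126 = 10.3712
α = (4/3)·(1 − 4.1460/10.3712) = 0.800

Cronbach's alpha = 0.800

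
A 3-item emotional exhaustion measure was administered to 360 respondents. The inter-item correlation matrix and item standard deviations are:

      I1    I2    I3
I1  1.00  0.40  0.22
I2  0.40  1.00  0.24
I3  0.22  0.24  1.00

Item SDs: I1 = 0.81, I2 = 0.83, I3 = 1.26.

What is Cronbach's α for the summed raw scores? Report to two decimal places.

Σσ²ᵢ = 0.81² + 0.83² + 1.26² = 2.9326
Covariances σ_ij = r_ij · s_i · s_j:
  σ(I1,I2) = 0.40 × 0.81 × 0.83 = 0.2689
  σ(I1,I3) = 0.22 × 0.81 × 1.26 = 0.2245
  σ(I2,I3) = 0.24 × 0.83 × 1.26 = 0.2510
σ²_T = Σσ²ᵢ + 2·Σσ_ij = 2.9326 + 2 × 0.7444 = 4.4214
α = (3/2)·(1 − 2.9326/4.4214) = 0.51

α = 0.51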